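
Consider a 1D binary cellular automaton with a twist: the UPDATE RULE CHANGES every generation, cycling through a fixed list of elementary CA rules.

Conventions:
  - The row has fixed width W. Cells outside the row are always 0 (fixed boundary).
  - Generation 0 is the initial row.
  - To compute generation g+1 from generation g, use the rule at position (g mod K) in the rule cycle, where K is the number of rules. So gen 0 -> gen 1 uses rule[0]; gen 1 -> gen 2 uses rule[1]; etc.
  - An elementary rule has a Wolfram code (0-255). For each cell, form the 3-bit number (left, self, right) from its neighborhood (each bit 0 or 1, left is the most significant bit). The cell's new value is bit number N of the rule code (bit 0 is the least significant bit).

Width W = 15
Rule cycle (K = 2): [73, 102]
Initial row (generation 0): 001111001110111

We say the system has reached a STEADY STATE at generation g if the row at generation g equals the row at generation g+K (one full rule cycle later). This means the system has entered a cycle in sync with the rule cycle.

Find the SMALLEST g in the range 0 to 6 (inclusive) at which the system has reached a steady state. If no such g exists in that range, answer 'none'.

Answer: none

Derivation:
Gen 0: 001111001110111
Gen 1 (rule 73): 101001001010101
Gen 2 (rule 102): 111011011111111
Gen 3 (rule 73): 101011010000001
Gen 4 (rule 102): 111101110000011
Gen 5 (rule 73): 100101010111011
Gen 6 (rule 102): 101111111001101
Gen 7 (rule 73): 001000001001100
Gen 8 (rule 102): 011000011010100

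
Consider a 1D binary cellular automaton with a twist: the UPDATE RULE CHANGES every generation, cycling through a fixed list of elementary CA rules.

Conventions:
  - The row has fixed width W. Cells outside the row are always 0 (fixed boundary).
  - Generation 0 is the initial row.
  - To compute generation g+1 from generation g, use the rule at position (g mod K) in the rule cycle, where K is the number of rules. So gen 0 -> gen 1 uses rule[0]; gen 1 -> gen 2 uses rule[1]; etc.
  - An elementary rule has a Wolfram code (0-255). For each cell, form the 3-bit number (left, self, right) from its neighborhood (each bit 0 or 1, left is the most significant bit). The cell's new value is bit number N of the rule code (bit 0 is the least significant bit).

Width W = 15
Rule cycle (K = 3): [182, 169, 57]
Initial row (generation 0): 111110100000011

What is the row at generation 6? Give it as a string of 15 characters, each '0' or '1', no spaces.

Gen 0: 111110100000011
Gen 1 (rule 182): 011101110000100
Gen 2 (rule 169): 011011100110001
Gen 3 (rule 57): 010110010101100
Gen 4 (rule 182): 111001111110010
Gen 5 (rule 169): 110001111100000
Gen 6 (rule 57): 101101000011111

Answer: 101101000011111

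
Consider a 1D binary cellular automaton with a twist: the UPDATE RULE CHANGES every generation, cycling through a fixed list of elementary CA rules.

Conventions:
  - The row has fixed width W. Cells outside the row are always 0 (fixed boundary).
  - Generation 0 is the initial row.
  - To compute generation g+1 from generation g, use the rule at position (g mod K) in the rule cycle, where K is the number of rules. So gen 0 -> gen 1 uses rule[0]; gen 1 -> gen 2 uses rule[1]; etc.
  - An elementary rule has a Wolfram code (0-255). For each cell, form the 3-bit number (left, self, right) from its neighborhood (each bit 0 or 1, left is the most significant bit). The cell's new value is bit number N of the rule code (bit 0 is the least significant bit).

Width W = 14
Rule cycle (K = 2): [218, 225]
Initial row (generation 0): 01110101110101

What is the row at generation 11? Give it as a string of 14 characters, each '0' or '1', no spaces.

Answer: 11111111011100

Derivation:
Gen 0: 01110101110101
Gen 1 (rule 218): 11110001110000
Gen 2 (rule 225): 01110100110111
Gen 3 (rule 218): 11110011110111
Gen 4 (rule 225): 01110001111011
Gen 5 (rule 218): 11111011111011
Gen 6 (rule 225): 01111101111101
Gen 7 (rule 218): 11111101111100
Gen 8 (rule 225): 01111110111101
Gen 9 (rule 218): 11111110111100
Gen 10 (rule 225): 01111111011101
Gen 11 (rule 218): 11111111011100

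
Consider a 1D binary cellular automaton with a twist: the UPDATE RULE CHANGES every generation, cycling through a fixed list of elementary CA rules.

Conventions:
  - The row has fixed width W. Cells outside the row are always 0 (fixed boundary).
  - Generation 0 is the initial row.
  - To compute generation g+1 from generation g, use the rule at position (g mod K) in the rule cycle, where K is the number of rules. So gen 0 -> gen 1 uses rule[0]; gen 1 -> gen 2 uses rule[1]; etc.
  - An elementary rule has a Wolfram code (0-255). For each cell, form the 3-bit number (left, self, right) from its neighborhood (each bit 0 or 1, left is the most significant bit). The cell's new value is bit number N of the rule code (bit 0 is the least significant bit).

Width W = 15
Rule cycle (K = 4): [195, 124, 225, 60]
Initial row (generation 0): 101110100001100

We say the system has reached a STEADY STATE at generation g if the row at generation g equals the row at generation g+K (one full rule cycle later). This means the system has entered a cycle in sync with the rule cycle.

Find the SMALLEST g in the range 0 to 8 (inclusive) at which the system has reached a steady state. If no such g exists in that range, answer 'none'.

Answer: none

Derivation:
Gen 0: 101110100001100
Gen 1 (rule 195): 000110001110101
Gen 2 (rule 124): 000111001011111
Gen 3 (rule 225): 110011000101111
Gen 4 (rule 60): 101010100111000
Gen 5 (rule 195): 000000001011011
Gen 6 (rule 124): 000000001111111
Gen 7 (rule 225): 111111100111111
Gen 8 (rule 60): 100000010100000
Gen 9 (rule 195): 001111100001111
Gen 10 (rule 124): 001000110001001
Gen 11 (rule 225): 100010010100000
Gen 12 (rule 60): 110011011110000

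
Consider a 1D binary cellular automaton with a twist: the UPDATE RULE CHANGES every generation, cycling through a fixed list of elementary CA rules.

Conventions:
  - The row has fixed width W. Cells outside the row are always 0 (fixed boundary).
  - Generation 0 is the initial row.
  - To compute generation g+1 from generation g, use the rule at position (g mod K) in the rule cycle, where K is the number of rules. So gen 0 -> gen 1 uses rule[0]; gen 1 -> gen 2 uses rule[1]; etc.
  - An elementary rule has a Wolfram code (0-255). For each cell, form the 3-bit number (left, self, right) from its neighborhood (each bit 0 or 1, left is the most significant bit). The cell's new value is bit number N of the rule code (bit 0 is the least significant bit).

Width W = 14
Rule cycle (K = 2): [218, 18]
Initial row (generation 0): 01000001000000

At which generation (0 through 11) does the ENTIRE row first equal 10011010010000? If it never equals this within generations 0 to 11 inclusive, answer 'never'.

Gen 0: 01000001000000
Gen 1 (rule 218): 10100010100000
Gen 2 (rule 18): 00010100010000
Gen 3 (rule 218): 00100010101000
Gen 4 (rule 18): 01010100000100
Gen 5 (rule 218): 10000010001010
Gen 6 (rule 18): 01000101010001
Gen 7 (rule 218): 10101000001010
Gen 8 (rule 18): 00000100010001
Gen 9 (rule 218): 00001010101010
Gen 10 (rule 18): 00010000000001
Gen 11 (rule 218): 00101000000010

Answer: never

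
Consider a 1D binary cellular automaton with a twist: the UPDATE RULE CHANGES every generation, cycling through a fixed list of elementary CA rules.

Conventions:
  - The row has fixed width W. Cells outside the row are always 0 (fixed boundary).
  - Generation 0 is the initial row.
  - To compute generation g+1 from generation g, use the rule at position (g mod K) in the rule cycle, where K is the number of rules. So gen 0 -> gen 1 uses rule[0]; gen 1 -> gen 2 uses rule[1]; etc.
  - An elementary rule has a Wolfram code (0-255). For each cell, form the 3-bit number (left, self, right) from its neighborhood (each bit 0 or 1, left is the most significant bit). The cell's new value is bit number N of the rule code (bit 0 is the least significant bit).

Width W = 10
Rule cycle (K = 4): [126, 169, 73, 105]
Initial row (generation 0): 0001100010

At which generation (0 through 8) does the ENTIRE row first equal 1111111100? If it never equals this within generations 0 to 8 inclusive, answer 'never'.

Gen 0: 0001100010
Gen 1 (rule 126): 0011110111
Gen 2 (rule 169): 1011101110
Gen 3 (rule 73): 0010101010
Gen 4 (rule 105): 1001010100
Gen 5 (rule 126): 1111111110
Gen 6 (rule 169): 1111111100
Gen 7 (rule 73): 1000000101
Gen 8 (rule 105): 0011110010

Answer: 6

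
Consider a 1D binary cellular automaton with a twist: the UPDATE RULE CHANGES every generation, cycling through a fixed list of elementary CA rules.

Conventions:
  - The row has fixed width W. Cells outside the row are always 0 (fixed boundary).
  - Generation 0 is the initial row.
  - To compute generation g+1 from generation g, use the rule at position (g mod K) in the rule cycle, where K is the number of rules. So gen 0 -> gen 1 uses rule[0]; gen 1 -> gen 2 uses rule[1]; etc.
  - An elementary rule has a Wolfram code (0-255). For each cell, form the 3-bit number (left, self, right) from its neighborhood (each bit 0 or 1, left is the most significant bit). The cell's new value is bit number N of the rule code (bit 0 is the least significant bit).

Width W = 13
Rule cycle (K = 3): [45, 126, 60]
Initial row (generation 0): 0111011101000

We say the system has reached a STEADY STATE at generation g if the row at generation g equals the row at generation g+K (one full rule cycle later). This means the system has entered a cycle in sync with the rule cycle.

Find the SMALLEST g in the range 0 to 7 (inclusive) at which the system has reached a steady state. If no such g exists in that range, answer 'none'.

Answer: none

Derivation:
Gen 0: 0111011101000
Gen 1 (rule 45): 0100110011011
Gen 2 (rule 126): 1111111111111
Gen 3 (rule 60): 1000000000000
Gen 4 (rule 45): 1011111111111
Gen 5 (rule 126): 1110000000001
Gen 6 (rule 60): 1001000000001
Gen 7 (rule 45): 1001011111101
Gen 8 (rule 126): 1111110000111
Gen 9 (rule 60): 1000001000100
Gen 10 (rule 45): 1011101010101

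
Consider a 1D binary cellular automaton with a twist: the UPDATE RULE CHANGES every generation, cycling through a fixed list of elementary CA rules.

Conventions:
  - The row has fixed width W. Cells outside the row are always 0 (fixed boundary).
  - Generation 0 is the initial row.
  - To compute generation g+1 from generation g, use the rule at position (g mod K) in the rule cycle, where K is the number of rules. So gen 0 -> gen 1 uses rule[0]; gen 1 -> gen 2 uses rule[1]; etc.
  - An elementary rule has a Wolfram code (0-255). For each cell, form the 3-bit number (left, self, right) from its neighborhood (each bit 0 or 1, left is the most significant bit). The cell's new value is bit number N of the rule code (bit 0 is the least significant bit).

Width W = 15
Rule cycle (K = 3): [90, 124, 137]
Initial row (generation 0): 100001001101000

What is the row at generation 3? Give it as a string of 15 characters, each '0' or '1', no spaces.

Answer: 010011000100100

Derivation:
Gen 0: 100001001101000
Gen 1 (rule 90): 010010111100100
Gen 2 (rule 124): 011011100110110
Gen 3 (rule 137): 010011000100100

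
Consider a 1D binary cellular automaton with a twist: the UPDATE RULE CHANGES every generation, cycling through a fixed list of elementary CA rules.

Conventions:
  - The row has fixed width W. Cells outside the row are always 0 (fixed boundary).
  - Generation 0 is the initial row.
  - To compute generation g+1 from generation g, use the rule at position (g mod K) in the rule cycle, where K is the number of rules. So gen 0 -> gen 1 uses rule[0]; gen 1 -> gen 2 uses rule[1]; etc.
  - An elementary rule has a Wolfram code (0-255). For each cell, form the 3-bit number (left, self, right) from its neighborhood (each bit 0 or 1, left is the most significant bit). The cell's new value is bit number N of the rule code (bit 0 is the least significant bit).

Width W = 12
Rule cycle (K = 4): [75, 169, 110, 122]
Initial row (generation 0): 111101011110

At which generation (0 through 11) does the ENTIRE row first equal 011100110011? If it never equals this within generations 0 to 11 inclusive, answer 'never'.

Gen 0: 111101011110
Gen 1 (rule 75): 100100010010
Gen 2 (rule 169): 000001000000
Gen 3 (rule 110): 000011000000
Gen 4 (rule 122): 000111100000
Gen 5 (rule 75): 111100101111
Gen 6 (rule 169): 111000011110
Gen 7 (rule 110): 101000110010
Gen 8 (rule 122): 010101111101
Gen 9 (rule 75): 100001000100
Gen 10 (rule 169): 001100010001
Gen 11 (rule 110): 011100110011

Answer: 11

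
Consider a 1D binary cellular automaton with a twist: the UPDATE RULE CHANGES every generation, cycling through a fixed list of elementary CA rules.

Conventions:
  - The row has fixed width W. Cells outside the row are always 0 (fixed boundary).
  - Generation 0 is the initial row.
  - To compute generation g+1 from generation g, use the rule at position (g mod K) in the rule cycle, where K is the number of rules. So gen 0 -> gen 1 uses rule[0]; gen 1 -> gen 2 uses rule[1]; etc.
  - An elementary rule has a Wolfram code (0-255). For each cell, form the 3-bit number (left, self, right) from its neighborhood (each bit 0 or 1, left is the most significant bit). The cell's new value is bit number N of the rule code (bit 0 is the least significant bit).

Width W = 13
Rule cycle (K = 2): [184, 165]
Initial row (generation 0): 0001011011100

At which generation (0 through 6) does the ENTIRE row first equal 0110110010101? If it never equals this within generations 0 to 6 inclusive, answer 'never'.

Gen 0: 0001011011100
Gen 1 (rule 184): 0000110111010
Gen 2 (rule 165): 1110001010110
Gen 3 (rule 184): 1101000101101
Gen 4 (rule 165): 0011010110011
Gen 5 (rule 184): 0010101101010
Gen 6 (rule 165): 1011110011110

Answer: never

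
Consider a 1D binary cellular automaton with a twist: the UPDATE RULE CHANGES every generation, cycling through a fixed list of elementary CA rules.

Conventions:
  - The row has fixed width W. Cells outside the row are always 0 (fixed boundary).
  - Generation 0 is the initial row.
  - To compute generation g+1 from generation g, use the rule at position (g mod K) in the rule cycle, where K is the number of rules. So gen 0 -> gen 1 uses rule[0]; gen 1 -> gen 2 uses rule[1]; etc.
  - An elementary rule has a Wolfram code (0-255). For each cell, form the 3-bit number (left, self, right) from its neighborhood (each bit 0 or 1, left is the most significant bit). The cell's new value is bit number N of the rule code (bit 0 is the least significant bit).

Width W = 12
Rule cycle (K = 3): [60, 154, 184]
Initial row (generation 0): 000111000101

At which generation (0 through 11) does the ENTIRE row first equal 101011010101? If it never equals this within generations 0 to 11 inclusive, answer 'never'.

Answer: never

Derivation:
Gen 0: 000111000101
Gen 1 (rule 60): 000100100111
Gen 2 (rule 154): 001011011110
Gen 3 (rule 184): 000110111101
Gen 4 (rule 60): 000101100011
Gen 5 (rule 154): 001001010110
Gen 6 (rule 184): 000100101101
Gen 7 (rule 60): 000110111011
Gen 8 (rule 154): 001100110010
Gen 9 (rule 184): 001010101001
Gen 10 (rule 60): 001111111101
Gen 11 (rule 154): 011111111000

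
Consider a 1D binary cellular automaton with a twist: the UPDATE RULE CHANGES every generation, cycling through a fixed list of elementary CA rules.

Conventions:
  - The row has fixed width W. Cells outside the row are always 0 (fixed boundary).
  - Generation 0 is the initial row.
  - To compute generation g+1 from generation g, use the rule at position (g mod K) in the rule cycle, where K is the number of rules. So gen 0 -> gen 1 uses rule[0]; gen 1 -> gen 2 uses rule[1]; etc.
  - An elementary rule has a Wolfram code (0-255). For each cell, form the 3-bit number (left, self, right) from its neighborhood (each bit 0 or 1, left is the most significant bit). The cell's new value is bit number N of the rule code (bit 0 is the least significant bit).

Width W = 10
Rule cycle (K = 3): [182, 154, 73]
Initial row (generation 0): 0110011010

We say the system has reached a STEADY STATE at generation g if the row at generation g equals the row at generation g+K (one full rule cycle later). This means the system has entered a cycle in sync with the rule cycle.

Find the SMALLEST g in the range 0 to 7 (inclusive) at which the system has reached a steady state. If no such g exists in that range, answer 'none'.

Answer: none

Derivation:
Gen 0: 0110011010
Gen 1 (rule 182): 1001100111
Gen 2 (rule 154): 0111011110
Gen 3 (rule 73): 0101010010
Gen 4 (rule 182): 1111111111
Gen 5 (rule 154): 1111111110
Gen 6 (rule 73): 1000000010
Gen 7 (rule 182): 1100000111
Gen 8 (rule 154): 1010001110
Gen 9 (rule 73): 0000101010
Gen 10 (rule 182): 0001111111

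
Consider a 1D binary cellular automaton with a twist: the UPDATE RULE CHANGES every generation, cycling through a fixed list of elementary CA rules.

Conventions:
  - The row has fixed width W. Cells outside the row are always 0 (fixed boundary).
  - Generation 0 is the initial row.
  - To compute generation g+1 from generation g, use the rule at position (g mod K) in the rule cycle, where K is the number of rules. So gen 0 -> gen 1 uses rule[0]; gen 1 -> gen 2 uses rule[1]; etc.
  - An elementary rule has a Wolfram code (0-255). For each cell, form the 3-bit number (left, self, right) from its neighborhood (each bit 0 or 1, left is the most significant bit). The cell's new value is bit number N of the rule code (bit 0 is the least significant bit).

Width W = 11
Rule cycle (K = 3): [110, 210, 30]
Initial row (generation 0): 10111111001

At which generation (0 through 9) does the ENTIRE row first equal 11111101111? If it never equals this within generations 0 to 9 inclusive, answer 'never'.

Gen 0: 10111111001
Gen 1 (rule 110): 11100001011
Gen 2 (rule 210): 01110010001
Gen 3 (rule 30): 11001111011
Gen 4 (rule 110): 11011001111
Gen 5 (rule 210): 01001110111
Gen 6 (rule 30): 11111000100
Gen 7 (rule 110): 10001001100
Gen 8 (rule 210): 01010110110
Gen 9 (rule 30): 11010100101

Answer: never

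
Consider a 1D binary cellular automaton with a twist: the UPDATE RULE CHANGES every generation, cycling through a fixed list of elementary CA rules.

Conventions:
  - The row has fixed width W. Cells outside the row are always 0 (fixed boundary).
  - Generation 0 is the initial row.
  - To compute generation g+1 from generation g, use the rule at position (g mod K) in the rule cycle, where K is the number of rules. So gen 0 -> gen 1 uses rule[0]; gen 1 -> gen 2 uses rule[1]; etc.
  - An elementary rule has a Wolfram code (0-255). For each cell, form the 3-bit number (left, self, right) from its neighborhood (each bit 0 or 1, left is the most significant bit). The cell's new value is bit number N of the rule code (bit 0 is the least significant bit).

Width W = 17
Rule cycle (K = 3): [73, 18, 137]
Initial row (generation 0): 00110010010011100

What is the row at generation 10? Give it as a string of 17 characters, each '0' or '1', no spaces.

Answer: 11111111110001111

Derivation:
Gen 0: 00110010010011100
Gen 1 (rule 73): 10110000000010101
Gen 2 (rule 18): 00001000000100000
Gen 3 (rule 137): 11100011110001111
Gen 4 (rule 73): 10101010010101001
Gen 5 (rule 18): 00000001100000110
Gen 6 (rule 137): 11111101001110100
Gen 7 (rule 73): 10000100001010001
Gen 8 (rule 18): 01001010010001010
Gen 9 (rule 137): 00000000000100000
Gen 10 (rule 73): 11111111110001111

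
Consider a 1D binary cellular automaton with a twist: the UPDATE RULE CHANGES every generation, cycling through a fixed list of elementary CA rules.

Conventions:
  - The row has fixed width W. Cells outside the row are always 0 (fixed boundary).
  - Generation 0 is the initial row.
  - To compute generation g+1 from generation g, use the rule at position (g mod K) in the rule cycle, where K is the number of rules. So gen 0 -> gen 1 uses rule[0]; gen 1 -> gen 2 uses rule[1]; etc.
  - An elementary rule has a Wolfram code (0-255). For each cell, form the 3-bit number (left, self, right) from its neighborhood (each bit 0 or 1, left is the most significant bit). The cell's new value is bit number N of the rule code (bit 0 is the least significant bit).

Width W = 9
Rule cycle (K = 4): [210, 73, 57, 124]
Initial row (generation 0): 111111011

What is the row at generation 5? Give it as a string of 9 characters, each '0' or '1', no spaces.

Gen 0: 111111011
Gen 1 (rule 210): 011111001
Gen 2 (rule 73): 010001000
Gen 3 (rule 57): 001100111
Gen 4 (rule 124): 001110101
Gen 5 (rule 210): 010110000

Answer: 010110000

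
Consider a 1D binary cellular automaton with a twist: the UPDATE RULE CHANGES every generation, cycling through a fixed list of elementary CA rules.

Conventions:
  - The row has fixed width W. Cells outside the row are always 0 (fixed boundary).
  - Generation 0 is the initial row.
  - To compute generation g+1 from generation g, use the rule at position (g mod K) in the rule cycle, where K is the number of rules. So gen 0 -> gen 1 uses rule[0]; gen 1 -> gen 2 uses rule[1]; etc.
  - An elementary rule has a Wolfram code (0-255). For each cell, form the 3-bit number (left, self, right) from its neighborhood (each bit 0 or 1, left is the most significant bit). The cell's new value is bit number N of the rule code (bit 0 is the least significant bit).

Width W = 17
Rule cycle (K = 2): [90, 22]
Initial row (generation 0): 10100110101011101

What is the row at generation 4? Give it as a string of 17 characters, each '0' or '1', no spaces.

Answer: 11011110100000000

Derivation:
Gen 0: 10100110101011101
Gen 1 (rule 90): 00011110000010100
Gen 2 (rule 22): 00100001000110110
Gen 3 (rule 90): 01010010101110111
Gen 4 (rule 22): 11011110100000000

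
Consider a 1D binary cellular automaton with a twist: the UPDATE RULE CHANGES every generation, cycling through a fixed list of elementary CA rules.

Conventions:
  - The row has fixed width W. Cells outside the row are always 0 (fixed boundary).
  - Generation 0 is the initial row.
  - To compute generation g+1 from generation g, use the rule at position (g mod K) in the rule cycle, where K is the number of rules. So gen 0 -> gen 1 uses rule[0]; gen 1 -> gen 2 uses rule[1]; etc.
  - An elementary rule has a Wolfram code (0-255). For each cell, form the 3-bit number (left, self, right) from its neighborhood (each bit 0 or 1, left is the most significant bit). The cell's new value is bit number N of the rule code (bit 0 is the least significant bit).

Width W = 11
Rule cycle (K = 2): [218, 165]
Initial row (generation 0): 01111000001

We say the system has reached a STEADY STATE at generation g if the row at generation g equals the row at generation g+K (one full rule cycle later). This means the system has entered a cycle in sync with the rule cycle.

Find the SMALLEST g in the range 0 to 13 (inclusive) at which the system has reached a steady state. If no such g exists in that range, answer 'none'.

Gen 0: 01111000001
Gen 1 (rule 218): 11111100010
Gen 2 (rule 165): 01111001010
Gen 3 (rule 218): 11111110001
Gen 4 (rule 165): 01111100101
Gen 5 (rule 218): 11111111000
Gen 6 (rule 165): 01111110011
Gen 7 (rule 218): 11111111111
Gen 8 (rule 165): 01111111110
Gen 9 (rule 218): 11111111111
Gen 10 (rule 165): 01111111110
Gen 11 (rule 218): 11111111111
Gen 12 (rule 165): 01111111110
Gen 13 (rule 218): 11111111111
Gen 14 (rule 165): 01111111110
Gen 15 (rule 218): 11111111111

Answer: 7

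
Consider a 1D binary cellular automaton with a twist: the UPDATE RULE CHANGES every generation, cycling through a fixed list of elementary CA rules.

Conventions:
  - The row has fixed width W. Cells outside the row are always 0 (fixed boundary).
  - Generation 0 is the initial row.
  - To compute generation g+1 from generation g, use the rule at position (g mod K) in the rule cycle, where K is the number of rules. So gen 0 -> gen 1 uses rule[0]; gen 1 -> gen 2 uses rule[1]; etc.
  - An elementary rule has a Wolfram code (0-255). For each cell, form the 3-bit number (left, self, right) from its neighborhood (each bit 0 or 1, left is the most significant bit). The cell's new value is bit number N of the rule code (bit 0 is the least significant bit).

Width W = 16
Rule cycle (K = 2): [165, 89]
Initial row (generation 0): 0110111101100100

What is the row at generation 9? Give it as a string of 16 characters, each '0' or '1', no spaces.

Gen 0: 0110111101100100
Gen 1 (rule 165): 0001011010000101
Gen 2 (rule 89): 1100011001110000
Gen 3 (rule 165): 0001000000100111
Gen 4 (rule 89): 1100111110010101
Gen 5 (rule 165): 0000011100011111
Gen 6 (rule 89): 1111010111010001
Gen 7 (rule 165): 0110111010110101
Gen 8 (rule 89): 0110101000110000
Gen 9 (rule 165): 0001111010000111

Answer: 0001111010000111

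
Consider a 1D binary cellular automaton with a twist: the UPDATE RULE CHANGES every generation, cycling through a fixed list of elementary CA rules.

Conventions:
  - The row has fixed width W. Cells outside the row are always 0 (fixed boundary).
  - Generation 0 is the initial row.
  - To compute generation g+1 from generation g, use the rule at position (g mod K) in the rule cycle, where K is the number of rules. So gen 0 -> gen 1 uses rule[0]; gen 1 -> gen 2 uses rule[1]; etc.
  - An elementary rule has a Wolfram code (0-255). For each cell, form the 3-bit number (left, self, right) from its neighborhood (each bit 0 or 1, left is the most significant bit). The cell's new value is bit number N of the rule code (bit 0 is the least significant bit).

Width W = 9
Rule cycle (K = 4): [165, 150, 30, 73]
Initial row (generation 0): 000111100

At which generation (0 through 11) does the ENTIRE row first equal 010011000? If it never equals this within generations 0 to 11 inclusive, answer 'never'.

Gen 0: 000111100
Gen 1 (rule 165): 110011001
Gen 2 (rule 150): 001100111
Gen 3 (rule 30): 011011100
Gen 4 (rule 73): 011010101
Gen 5 (rule 165): 000111111
Gen 6 (rule 150): 001011110
Gen 7 (rule 30): 011010001
Gen 8 (rule 73): 011000100
Gen 9 (rule 165): 000010101
Gen 10 (rule 150): 000110101
Gen 11 (rule 30): 001100101

Answer: never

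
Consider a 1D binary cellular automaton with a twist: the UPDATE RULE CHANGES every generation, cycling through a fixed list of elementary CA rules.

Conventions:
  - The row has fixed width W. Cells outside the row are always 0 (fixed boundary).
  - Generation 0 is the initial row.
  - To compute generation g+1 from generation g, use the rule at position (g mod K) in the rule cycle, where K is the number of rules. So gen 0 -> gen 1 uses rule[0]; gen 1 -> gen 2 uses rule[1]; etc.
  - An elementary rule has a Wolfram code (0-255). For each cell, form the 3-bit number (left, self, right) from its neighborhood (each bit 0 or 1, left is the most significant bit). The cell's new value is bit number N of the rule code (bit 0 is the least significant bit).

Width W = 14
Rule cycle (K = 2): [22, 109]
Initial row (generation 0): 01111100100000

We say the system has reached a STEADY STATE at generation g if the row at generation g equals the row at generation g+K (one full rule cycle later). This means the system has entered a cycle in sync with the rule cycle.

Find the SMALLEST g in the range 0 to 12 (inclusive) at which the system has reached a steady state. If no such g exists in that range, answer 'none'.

Answer: 1

Derivation:
Gen 0: 01111100100000
Gen 1 (rule 22): 10000011110000
Gen 2 (rule 109): 10111010010111
Gen 3 (rule 22): 10000011110000
Gen 4 (rule 109): 10111010010111
Gen 5 (rule 22): 10000011110000
Gen 6 (rule 109): 10111010010111
Gen 7 (rule 22): 10000011110000
Gen 8 (rule 109): 10111010010111
Gen 9 (rule 22): 10000011110000
Gen 10 (rule 109): 10111010010111
Gen 11 (rule 22): 10000011110000
Gen 12 (rule 109): 10111010010111
Gen 13 (rule 22): 10000011110000
Gen 14 (rule 109): 10111010010111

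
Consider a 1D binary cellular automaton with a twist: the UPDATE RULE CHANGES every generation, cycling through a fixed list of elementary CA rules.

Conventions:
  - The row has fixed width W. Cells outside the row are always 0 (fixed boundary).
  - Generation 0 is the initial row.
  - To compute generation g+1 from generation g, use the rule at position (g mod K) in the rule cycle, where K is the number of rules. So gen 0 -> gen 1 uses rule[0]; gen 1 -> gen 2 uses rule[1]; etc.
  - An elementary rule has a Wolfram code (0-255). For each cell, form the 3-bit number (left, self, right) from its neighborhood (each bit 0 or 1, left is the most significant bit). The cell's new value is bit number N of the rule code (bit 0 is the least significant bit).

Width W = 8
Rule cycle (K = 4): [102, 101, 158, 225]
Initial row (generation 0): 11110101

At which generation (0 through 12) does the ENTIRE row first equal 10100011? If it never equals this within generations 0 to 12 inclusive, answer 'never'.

Gen 0: 11110101
Gen 1 (rule 102): 00011111
Gen 2 (rule 101): 11000001
Gen 3 (rule 158): 10100011
Gen 4 (rule 225): 01001001
Gen 5 (rule 102): 11011011
Gen 6 (rule 101): 01101101
Gen 7 (rule 158): 11001001
Gen 8 (rule 225): 01000000
Gen 9 (rule 102): 11000000
Gen 10 (rule 101): 01011111
Gen 11 (rule 158): 11011110
Gen 12 (rule 225): 01101110

Answer: 3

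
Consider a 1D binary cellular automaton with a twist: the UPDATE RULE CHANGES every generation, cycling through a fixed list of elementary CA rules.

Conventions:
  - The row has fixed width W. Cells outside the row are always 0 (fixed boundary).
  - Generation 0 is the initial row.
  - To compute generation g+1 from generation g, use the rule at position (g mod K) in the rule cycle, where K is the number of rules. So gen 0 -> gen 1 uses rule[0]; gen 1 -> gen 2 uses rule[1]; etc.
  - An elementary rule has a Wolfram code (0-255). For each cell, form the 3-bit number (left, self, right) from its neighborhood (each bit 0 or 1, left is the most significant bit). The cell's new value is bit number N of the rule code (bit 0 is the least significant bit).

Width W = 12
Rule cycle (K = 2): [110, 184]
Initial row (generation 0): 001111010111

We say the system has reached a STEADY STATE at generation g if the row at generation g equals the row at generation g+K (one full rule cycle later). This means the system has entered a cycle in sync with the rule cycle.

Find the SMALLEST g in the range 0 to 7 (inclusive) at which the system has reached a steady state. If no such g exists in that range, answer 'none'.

Gen 0: 001111010111
Gen 1 (rule 110): 011001111101
Gen 2 (rule 184): 010101111010
Gen 3 (rule 110): 111111001110
Gen 4 (rule 184): 111110101101
Gen 5 (rule 110): 100011111111
Gen 6 (rule 184): 010011111110
Gen 7 (rule 110): 110110000010
Gen 8 (rule 184): 101101000001
Gen 9 (rule 110): 111111000011

Answer: none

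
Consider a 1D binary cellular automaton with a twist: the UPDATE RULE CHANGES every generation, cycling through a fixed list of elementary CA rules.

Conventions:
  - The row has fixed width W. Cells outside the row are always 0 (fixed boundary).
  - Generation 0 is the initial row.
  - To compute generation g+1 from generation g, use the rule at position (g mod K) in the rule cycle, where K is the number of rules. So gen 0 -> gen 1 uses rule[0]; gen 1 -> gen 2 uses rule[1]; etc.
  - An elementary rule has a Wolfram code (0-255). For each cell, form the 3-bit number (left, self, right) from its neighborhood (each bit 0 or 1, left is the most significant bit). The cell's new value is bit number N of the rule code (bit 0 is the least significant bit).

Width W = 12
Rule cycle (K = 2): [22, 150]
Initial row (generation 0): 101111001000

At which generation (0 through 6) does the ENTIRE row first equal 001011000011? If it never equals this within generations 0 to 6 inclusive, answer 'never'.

Gen 0: 101111001000
Gen 1 (rule 22): 100000111100
Gen 2 (rule 150): 110001011010
Gen 3 (rule 22): 001011000011
Gen 4 (rule 150): 011000100100
Gen 5 (rule 22): 100101111110
Gen 6 (rule 150): 111100111101

Answer: 3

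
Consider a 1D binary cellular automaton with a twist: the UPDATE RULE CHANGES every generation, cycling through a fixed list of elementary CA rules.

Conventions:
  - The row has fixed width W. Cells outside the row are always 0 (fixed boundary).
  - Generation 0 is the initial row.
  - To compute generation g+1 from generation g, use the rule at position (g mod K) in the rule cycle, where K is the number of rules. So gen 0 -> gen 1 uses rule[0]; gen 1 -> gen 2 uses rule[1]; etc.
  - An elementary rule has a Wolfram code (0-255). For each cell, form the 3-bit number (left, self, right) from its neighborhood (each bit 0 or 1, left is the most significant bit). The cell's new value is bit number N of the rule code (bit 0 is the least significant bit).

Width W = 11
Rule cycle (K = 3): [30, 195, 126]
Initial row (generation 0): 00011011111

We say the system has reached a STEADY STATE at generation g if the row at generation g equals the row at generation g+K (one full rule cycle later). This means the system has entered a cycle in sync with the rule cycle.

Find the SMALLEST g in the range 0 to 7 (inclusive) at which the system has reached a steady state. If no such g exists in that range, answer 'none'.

Answer: none

Derivation:
Gen 0: 00011011111
Gen 1 (rule 30): 00110010000
Gen 2 (rule 195): 11010100111
Gen 3 (rule 126): 11111111101
Gen 4 (rule 30): 10000000001
Gen 5 (rule 195): 00111111110
Gen 6 (rule 126): 01100000011
Gen 7 (rule 30): 11010000110
Gen 8 (rule 195): 01000111010
Gen 9 (rule 126): 11101101111
Gen 10 (rule 30): 10001001000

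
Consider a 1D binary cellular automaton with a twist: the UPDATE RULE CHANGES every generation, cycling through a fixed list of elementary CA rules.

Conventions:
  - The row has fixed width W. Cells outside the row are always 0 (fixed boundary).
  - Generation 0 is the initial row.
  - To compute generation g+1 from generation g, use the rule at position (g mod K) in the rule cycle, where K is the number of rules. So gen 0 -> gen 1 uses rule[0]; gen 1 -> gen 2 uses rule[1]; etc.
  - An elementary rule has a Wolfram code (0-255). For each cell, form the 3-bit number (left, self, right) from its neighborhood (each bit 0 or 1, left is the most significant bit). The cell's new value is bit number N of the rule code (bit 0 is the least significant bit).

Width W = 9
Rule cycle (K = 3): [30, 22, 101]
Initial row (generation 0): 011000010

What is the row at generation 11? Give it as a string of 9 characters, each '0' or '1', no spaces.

Gen 0: 011000010
Gen 1 (rule 30): 110100111
Gen 2 (rule 22): 000111000
Gen 3 (rule 101): 110001011
Gen 4 (rule 30): 101011010
Gen 5 (rule 22): 101000011
Gen 6 (rule 101): 111011001
Gen 7 (rule 30): 100010111
Gen 8 (rule 22): 110110000
Gen 9 (rule 101): 011010111
Gen 10 (rule 30): 110010100
Gen 11 (rule 22): 001110110

Answer: 001110110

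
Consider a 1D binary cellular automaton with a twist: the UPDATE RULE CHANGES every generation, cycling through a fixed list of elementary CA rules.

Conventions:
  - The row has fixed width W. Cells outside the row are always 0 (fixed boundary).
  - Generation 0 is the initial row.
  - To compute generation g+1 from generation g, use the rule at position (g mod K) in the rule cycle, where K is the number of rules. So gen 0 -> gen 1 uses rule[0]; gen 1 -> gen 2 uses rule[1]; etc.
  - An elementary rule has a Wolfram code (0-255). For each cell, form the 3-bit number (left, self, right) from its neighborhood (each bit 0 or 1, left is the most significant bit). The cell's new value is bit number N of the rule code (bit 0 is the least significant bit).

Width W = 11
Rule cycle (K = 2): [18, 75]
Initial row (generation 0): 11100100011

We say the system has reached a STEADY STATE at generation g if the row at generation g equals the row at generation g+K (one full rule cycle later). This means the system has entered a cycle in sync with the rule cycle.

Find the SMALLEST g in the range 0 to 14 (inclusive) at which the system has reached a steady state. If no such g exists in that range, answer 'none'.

Gen 0: 11100100011
Gen 1 (rule 18): 00011010100
Gen 2 (rule 75): 11111000001
Gen 3 (rule 18): 00000100010
Gen 4 (rule 75): 11111001100
Gen 5 (rule 18): 00000110010
Gen 6 (rule 75): 11111110100
Gen 7 (rule 18): 00000000010
Gen 8 (rule 75): 11111111100
Gen 9 (rule 18): 00000000010
Gen 10 (rule 75): 11111111100
Gen 11 (rule 18): 00000000010
Gen 12 (rule 75): 11111111100
Gen 13 (rule 18): 00000000010
Gen 14 (rule 75): 11111111100
Gen 15 (rule 18): 00000000010
Gen 16 (rule 75): 11111111100

Answer: 7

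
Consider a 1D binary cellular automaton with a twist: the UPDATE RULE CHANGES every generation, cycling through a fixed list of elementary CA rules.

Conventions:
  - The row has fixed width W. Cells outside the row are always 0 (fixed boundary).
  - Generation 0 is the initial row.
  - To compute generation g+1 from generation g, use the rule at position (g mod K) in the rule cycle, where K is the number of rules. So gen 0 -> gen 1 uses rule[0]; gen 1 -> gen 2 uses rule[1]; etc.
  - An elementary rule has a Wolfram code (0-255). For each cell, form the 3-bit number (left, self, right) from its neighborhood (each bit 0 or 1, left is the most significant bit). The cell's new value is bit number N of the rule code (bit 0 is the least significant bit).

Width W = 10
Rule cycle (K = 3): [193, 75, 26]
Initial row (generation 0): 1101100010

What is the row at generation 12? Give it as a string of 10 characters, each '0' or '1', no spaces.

Gen 0: 1101100010
Gen 1 (rule 193): 0100101000
Gen 2 (rule 75): 1001000011
Gen 3 (rule 26): 0110100110
Gen 4 (rule 193): 0010000010
Gen 5 (rule 75): 1100111100
Gen 6 (rule 26): 1011100010
Gen 7 (rule 193): 0001101000
Gen 8 (rule 75): 1111100011
Gen 9 (rule 26): 1000010110
Gen 10 (rule 193): 0011000010
Gen 11 (rule 75): 1111011100
Gen 12 (rule 26): 1000010010

Answer: 1000010010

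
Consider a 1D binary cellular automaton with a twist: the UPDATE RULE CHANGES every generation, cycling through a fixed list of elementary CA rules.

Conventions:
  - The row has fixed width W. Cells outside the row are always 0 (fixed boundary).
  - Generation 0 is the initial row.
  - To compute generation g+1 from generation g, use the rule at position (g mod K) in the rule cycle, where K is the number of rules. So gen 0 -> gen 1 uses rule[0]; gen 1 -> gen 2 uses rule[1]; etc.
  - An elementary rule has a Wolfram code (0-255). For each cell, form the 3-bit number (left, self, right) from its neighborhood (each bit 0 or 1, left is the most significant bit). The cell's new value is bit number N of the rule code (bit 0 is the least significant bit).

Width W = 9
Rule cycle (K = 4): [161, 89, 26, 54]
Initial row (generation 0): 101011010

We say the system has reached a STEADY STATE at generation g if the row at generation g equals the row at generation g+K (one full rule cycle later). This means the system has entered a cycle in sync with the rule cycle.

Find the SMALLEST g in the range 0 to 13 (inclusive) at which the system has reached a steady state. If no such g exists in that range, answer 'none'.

Gen 0: 101011010
Gen 1 (rule 161): 010100100
Gen 2 (rule 89): 000010011
Gen 3 (rule 26): 000101110
Gen 4 (rule 54): 001110001
Gen 5 (rule 161): 100100100
Gen 6 (rule 89): 010010011
Gen 7 (rule 26): 101101110
Gen 8 (rule 54): 110010001
Gen 9 (rule 161): 000000100
Gen 10 (rule 89): 111110011
Gen 11 (rule 26): 100001110
Gen 12 (rule 54): 110010001
Gen 13 (rule 161): 000000100
Gen 14 (rule 89): 111110011
Gen 15 (rule 26): 100001110
Gen 16 (rule 54): 110010001
Gen 17 (rule 161): 000000100

Answer: 8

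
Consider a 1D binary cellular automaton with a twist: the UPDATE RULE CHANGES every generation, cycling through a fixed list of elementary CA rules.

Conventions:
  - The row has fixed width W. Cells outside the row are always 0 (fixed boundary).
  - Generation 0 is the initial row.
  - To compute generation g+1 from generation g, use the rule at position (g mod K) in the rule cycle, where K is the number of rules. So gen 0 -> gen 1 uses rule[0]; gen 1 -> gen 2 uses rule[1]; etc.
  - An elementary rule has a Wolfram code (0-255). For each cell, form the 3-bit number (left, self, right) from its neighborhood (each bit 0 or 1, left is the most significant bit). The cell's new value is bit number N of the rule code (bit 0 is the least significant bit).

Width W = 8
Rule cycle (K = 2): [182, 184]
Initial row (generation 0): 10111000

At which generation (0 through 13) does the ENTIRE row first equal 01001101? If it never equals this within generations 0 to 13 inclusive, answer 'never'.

Gen 0: 10111000
Gen 1 (rule 182): 11010100
Gen 2 (rule 184): 10101010
Gen 3 (rule 182): 11111111
Gen 4 (rule 184): 11111110
Gen 5 (rule 182): 01111101
Gen 6 (rule 184): 01111010
Gen 7 (rule 182): 10110111
Gen 8 (rule 184): 01101110
Gen 9 (rule 182): 10010101
Gen 10 (rule 184): 01001010
Gen 11 (rule 182): 11111111
Gen 12 (rule 184): 11111110
Gen 13 (rule 182): 01111101

Answer: never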